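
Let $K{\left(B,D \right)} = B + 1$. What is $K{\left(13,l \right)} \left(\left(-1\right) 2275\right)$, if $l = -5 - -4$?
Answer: $-31850$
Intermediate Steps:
$l = -1$ ($l = -5 + 4 = -1$)
$K{\left(B,D \right)} = 1 + B$
$K{\left(13,l \right)} \left(\left(-1\right) 2275\right) = \left(1 + 13\right) \left(\left(-1\right) 2275\right) = 14 \left(-2275\right) = -31850$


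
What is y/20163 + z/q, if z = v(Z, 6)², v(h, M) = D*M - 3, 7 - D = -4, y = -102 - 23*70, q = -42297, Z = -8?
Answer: -50813137/284278137 ≈ -0.17874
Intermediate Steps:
y = -1712 (y = -102 - 1610 = -1712)
D = 11 (D = 7 - 1*(-4) = 7 + 4 = 11)
v(h, M) = -3 + 11*M (v(h, M) = 11*M - 3 = -3 + 11*M)
z = 3969 (z = (-3 + 11*6)² = (-3 + 66)² = 63² = 3969)
y/20163 + z/q = -1712/20163 + 3969/(-42297) = -1712*1/20163 + 3969*(-1/42297) = -1712/20163 - 1323/14099 = -50813137/284278137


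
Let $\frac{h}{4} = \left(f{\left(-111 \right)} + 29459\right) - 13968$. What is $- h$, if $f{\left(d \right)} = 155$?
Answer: $-62584$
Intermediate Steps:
$h = 62584$ ($h = 4 \left(\left(155 + 29459\right) - 13968\right) = 4 \left(29614 - 13968\right) = 4 \cdot 15646 = 62584$)
$- h = \left(-1\right) 62584 = -62584$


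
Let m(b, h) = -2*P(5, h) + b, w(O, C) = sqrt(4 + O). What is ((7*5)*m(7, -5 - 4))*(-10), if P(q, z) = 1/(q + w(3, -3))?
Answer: -20300/9 - 350*sqrt(7)/9 ≈ -2358.4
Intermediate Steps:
P(q, z) = 1/(q + sqrt(7)) (P(q, z) = 1/(q + sqrt(4 + 3)) = 1/(q + sqrt(7)))
m(b, h) = b - 2/(5 + sqrt(7)) (m(b, h) = -2/(5 + sqrt(7)) + b = b - 2/(5 + sqrt(7)))
((7*5)*m(7, -5 - 4))*(-10) = ((7*5)*(-5/9 + 7 + sqrt(7)/9))*(-10) = (35*(58/9 + sqrt(7)/9))*(-10) = (2030/9 + 35*sqrt(7)/9)*(-10) = -20300/9 - 350*sqrt(7)/9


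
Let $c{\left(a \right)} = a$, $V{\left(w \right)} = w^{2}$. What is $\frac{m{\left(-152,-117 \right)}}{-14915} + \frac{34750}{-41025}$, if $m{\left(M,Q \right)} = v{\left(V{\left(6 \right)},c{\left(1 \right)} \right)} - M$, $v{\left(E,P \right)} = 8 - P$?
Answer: $- \frac{20992769}{24475515} \approx -0.85771$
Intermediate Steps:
$m{\left(M,Q \right)} = 7 - M$ ($m{\left(M,Q \right)} = \left(8 - 1\right) - M = 7 - M$)
$\frac{m{\left(-152,-117 \right)}}{-14915} + \frac{34750}{-41025} = \frac{7 - -152}{-14915} + \frac{34750}{-41025} = \left(7 + 152\right) \left(- \frac{1}{14915}\right) + 34750 \left(- \frac{1}{41025}\right) = 159 \left(- \frac{1}{14915}\right) - \frac{1390}{1641} = - \frac{159}{14915} - \frac{1390}{1641} = - \frac{20992769}{24475515}$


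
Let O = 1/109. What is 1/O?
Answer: 109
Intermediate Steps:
O = 1/109 ≈ 0.0091743
1/O = 1/(1/109) = 109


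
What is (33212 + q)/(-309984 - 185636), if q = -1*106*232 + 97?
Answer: -8717/495620 ≈ -0.017588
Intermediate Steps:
q = -24495 (q = -106*232 + 97 = -24592 + 97 = -24495)
(33212 + q)/(-309984 - 185636) = (33212 - 24495)/(-309984 - 185636) = 8717/(-495620) = 8717*(-1/495620) = -8717/495620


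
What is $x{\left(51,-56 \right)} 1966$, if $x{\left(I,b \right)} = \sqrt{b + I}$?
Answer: $1966 i \sqrt{5} \approx 4396.1 i$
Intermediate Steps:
$x{\left(I,b \right)} = \sqrt{I + b}$
$x{\left(51,-56 \right)} 1966 = \sqrt{51 - 56} \cdot 1966 = \sqrt{-5} \cdot 1966 = i \sqrt{5} \cdot 1966 = 1966 i \sqrt{5}$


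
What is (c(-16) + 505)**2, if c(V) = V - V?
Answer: 255025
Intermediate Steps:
c(V) = 0
(c(-16) + 505)**2 = (0 + 505)**2 = 505**2 = 255025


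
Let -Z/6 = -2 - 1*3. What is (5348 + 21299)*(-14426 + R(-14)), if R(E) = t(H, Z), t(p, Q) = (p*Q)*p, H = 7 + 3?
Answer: -304468622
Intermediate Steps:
H = 10
Z = 30 (Z = -6*(-2 - 1*3) = -6*(-2 - 3) = -6*(-5) = 30)
t(p, Q) = Q*p**2 (t(p, Q) = (Q*p)*p = Q*p**2)
R(E) = 3000 (R(E) = 30*10**2 = 30*100 = 3000)
(5348 + 21299)*(-14426 + R(-14)) = (5348 + 21299)*(-14426 + 3000) = 26647*(-11426) = -304468622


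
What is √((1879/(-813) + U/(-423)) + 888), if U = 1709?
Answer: √1287277973162/38211 ≈ 29.693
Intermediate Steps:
√((1879/(-813) + U/(-423)) + 888) = √((1879/(-813) + 1709/(-423)) + 888) = √((1879*(-1/813) + 1709*(-1/423)) + 888) = √((-1879/813 - 1709/423) + 888) = √(-728078/114633 + 888) = √(101066026/114633) = √1287277973162/38211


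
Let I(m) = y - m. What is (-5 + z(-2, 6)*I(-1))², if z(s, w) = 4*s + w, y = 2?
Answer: 121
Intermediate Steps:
z(s, w) = w + 4*s
I(m) = 2 - m
(-5 + z(-2, 6)*I(-1))² = (-5 + (6 + 4*(-2))*(2 - 1*(-1)))² = (-5 + (6 - 8)*(2 + 1))² = (-5 - 2*3)² = (-5 - 6)² = (-11)² = 121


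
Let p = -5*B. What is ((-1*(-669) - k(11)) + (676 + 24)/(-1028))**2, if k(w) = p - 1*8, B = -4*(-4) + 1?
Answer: 38282444281/66049 ≈ 5.7961e+5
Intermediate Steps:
B = 17 (B = 16 + 1 = 17)
p = -85 (p = -5*17 = -85)
k(w) = -93 (k(w) = -85 - 1*8 = -85 - 8 = -93)
((-1*(-669) - k(11)) + (676 + 24)/(-1028))**2 = ((-1*(-669) - 1*(-93)) + (676 + 24)/(-1028))**2 = ((669 + 93) + 700*(-1/1028))**2 = (762 - 175/257)**2 = (195659/257)**2 = 38282444281/66049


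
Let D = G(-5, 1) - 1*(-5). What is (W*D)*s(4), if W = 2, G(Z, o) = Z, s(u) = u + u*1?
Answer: 0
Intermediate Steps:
s(u) = 2*u (s(u) = u + u = 2*u)
D = 0 (D = -5 - 1*(-5) = -5 + 5 = 0)
(W*D)*s(4) = (2*0)*(2*4) = 0*8 = 0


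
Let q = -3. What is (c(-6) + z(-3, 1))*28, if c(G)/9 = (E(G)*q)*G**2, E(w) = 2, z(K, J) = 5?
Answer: -54292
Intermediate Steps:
c(G) = -54*G**2 (c(G) = 9*((2*(-3))*G**2) = 9*(-6*G**2) = -54*G**2)
(c(-6) + z(-3, 1))*28 = (-54*(-6)**2 + 5)*28 = (-54*36 + 5)*28 = (-1944 + 5)*28 = -1939*28 = -54292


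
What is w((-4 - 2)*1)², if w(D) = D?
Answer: 36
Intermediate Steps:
w((-4 - 2)*1)² = ((-4 - 2)*1)² = (-6*1)² = (-6)² = 36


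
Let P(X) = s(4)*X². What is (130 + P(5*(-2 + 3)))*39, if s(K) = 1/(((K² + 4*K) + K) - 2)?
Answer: 173355/34 ≈ 5098.7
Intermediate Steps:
s(K) = 1/(-2 + K² + 5*K) (s(K) = 1/((K² + 5*K) - 2) = 1/(-2 + K² + 5*K))
P(X) = X²/34 (P(X) = X²/(-2 + 4² + 5*4) = X²/(-2 + 16 + 20) = X²/34)
(130 + P(5*(-2 + 3)))*39 = (130 + (5*(-2 + 3))²/34)*39 = (130 + (5*1)²/34)*39 = (130 + (1/34)*5²)*39 = (130 + (1/34)*25)*39 = (130 + 25/34)*39 = (4445/34)*39 = 173355/34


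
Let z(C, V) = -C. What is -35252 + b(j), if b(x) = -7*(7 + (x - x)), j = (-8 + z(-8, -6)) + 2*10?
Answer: -35301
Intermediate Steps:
j = 20 (j = (-8 - 1*(-8)) + 2*10 = (-8 + 8) + 20 = 0 + 20 = 20)
b(x) = -49 (b(x) = -7*(7 + 0) = -7*7 = -49)
-35252 + b(j) = -35252 - 49 = -35301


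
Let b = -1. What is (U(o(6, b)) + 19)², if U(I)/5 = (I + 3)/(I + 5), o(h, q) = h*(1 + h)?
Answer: 1249924/2209 ≈ 565.83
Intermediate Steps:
U(I) = 5*(3 + I)/(5 + I) (U(I) = 5*((I + 3)/(I + 5)) = 5*((3 + I)/(5 + I)) = 5*(3 + I)/(5 + I))
(U(o(6, b)) + 19)² = (5*(3 + 6*(1 + 6))/(5 + 6*(1 + 6)) + 19)² = (5*(3 + 6*7)/(5 + 6*7) + 19)² = (5*(3 + 42)/(5 + 42) + 19)² = (5*45/47 + 19)² = (5*(1/47)*45 + 19)² = (225/47 + 19)² = (1118/47)² = 1249924/2209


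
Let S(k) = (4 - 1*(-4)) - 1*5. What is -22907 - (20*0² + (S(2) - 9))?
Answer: -22901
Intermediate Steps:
S(k) = 3 (S(k) = (4 + 4) - 5 = 8 - 5 = 3)
-22907 - (20*0² + (S(2) - 9)) = -22907 - (20*0² + (3 - 9)) = -22907 - (20*0 - 6) = -22907 - (0 - 6) = -22907 - 1*(-6) = -22907 + 6 = -22901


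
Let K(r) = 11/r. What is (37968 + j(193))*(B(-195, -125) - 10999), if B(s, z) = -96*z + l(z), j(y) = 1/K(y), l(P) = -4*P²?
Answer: -25696803659/11 ≈ -2.3361e+9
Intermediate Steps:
j(y) = y/11 (j(y) = 1/(11/y) = y/11)
B(s, z) = -96*z - 4*z²
(37968 + j(193))*(B(-195, -125) - 10999) = (37968 + (1/11)*193)*(4*(-125)*(-24 - 1*(-125)) - 10999) = (37968 + 193/11)*(4*(-125)*(-24 + 125) - 10999) = 417841*(4*(-125)*101 - 10999)/11 = 417841*(-50500 - 10999)/11 = (417841/11)*(-61499) = -25696803659/11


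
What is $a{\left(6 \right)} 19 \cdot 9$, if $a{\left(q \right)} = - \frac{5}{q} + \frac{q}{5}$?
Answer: $\frac{627}{10} \approx 62.7$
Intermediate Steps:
$a{\left(q \right)} = - \frac{5}{q} + \frac{q}{5}$ ($a{\left(q \right)} = - \frac{5}{q} + q \frac{1}{5} = - \frac{5}{q} + \frac{q}{5}$)
$a{\left(6 \right)} 19 \cdot 9 = \left(- \frac{5}{6} + \frac{1}{5} \cdot 6\right) 19 \cdot 9 = \left(\left(-5\right) \frac{1}{6} + \frac{6}{5}\right) 19 \cdot 9 = \left(- \frac{5}{6} + \frac{6}{5}\right) 19 \cdot 9 = \frac{11}{30} \cdot 19 \cdot 9 = \frac{209}{30} \cdot 9 = \frac{627}{10}$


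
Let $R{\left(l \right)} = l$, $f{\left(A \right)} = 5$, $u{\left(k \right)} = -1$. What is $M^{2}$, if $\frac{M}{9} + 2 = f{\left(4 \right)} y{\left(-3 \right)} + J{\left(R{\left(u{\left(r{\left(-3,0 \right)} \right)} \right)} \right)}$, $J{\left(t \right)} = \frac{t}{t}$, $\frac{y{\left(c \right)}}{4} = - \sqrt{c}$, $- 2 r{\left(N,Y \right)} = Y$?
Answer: $-97119 + 3240 i \sqrt{3} \approx -97119.0 + 5611.8 i$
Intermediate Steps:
$r{\left(N,Y \right)} = - \frac{Y}{2}$
$y{\left(c \right)} = - 4 \sqrt{c}$ ($y{\left(c \right)} = 4 \left(- \sqrt{c}\right) = - 4 \sqrt{c}$)
$J{\left(t \right)} = 1$
$M = -9 - 180 i \sqrt{3}$ ($M = -18 + 9 \left(5 \left(- 4 \sqrt{-3}\right) + 1\right) = -18 + 9 \left(5 \left(- 4 i \sqrt{3}\right) + 1\right) = -18 + 9 \left(- 20 i \sqrt{3} + 1\right) = -18 + 9 \left(1 - 20 i \sqrt{3}\right) = -18 + \left(9 - 180 i \sqrt{3}\right) = -9 - 180 i \sqrt{3} \approx -9.0 - 311.77 i$)
$M^{2} = \left(-9 - 180 i \sqrt{3}\right)^{2}$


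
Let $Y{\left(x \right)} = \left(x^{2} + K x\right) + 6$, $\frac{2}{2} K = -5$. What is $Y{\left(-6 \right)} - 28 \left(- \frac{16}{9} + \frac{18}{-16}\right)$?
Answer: $\frac{2759}{18} \approx 153.28$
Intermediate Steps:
$K = -5$
$Y{\left(x \right)} = 6 + x^{2} - 5 x$ ($Y{\left(x \right)} = \left(x^{2} - 5 x\right) + 6 = 6 + x^{2} - 5 x$)
$Y{\left(-6 \right)} - 28 \left(- \frac{16}{9} + \frac{18}{-16}\right) = \left(6 + \left(-6\right)^{2} - -30\right) - 28 \left(- \frac{16}{9} + \frac{18}{-16}\right) = \left(6 + 36 + 30\right) - 28 \left(\left(-16\right) \frac{1}{9} + 18 \left(- \frac{1}{16}\right)\right) = 72 - 28 \left(- \frac{16}{9} - \frac{9}{8}\right) = 72 - - \frac{1463}{18} = 72 + \frac{1463}{18} = \frac{2759}{18}$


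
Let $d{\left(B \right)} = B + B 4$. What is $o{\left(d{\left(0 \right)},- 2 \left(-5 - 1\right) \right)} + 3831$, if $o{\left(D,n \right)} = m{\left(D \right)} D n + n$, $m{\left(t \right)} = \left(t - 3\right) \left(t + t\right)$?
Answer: $3843$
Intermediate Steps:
$m{\left(t \right)} = 2 t \left(-3 + t\right)$ ($m{\left(t \right)} = \left(-3 + t\right) 2 t = 2 t \left(-3 + t\right)$)
$d{\left(B \right)} = 5 B$ ($d{\left(B \right)} = B + 4 B = 5 B$)
$o{\left(D,n \right)} = n + 2 n D^{2} \left(-3 + D\right)$ ($o{\left(D,n \right)} = 2 D \left(-3 + D\right) D n + n = 2 D^{2} \left(-3 + D\right) n + n = 2 n D^{2} \left(-3 + D\right) + n = n + 2 n D^{2} \left(-3 + D\right)$)
$o{\left(d{\left(0 \right)},- 2 \left(-5 - 1\right) \right)} + 3831 = - 2 \left(-5 - 1\right) \left(1 + 2 \left(5 \cdot 0\right)^{2} \left(-3 + 5 \cdot 0\right)\right) + 3831 = \left(-2\right) \left(-6\right) \left(1 + 2 \cdot 0^{2} \left(-3 + 0\right)\right) + 3831 = 12 \left(1 + 2 \cdot 0 \left(-3\right)\right) + 3831 = 12 \left(1 + 0\right) + 3831 = 12 \cdot 1 + 3831 = 12 + 3831 = 3843$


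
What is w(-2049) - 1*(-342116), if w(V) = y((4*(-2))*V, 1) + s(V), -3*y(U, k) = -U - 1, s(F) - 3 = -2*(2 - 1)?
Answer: 1042744/3 ≈ 3.4758e+5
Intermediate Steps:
s(F) = 1 (s(F) = 3 - 2*(2 - 1) = 3 - 2*1 = 3 - 2 = 1)
y(U, k) = ⅓ + U/3 (y(U, k) = -(-U - 1)/3 = -(-1 - U)/3 = ⅓ + U/3)
w(V) = 4/3 - 8*V/3 (w(V) = (⅓ + ((4*(-2))*V)/3) + 1 = (⅓ + (-8*V)/3) + 1 = (⅓ - 8*V/3) + 1 = 4/3 - 8*V/3)
w(-2049) - 1*(-342116) = (4/3 - 8/3*(-2049)) - 1*(-342116) = (4/3 + 5464) + 342116 = 16396/3 + 342116 = 1042744/3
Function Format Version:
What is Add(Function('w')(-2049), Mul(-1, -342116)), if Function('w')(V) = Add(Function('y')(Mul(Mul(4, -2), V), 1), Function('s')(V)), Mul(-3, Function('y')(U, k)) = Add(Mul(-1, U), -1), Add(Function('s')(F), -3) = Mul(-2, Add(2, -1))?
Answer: Rational(1042744, 3) ≈ 3.4758e+5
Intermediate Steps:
Function('s')(F) = 1 (Function('s')(F) = Add(3, Mul(-2, Add(2, -1))) = Add(3, Mul(-2, 1)) = Add(3, -2) = 1)
Function('y')(U, k) = Add(Rational(1, 3), Mul(Rational(1, 3), U)) (Function('y')(U, k) = Mul(Rational(-1, 3), Add(Mul(-1, U), -1)) = Mul(Rational(-1, 3), Add(-1, Mul(-1, U))) = Add(Rational(1, 3), Mul(Rational(1, 3), U)))
Function('w')(V) = Add(Rational(4, 3), Mul(Rational(-8, 3), V)) (Function('w')(V) = Add(Add(Rational(1, 3), Mul(Rational(1, 3), Mul(Mul(4, -2), V))), 1) = Add(Add(Rational(1, 3), Mul(Rational(1, 3), Mul(-8, V))), 1) = Add(Add(Rational(1, 3), Mul(Rational(-8, 3), V)), 1) = Add(Rational(4, 3), Mul(Rational(-8, 3), V)))
Add(Function('w')(-2049), Mul(-1, -342116)) = Add(Add(Rational(4, 3), Mul(Rational(-8, 3), -2049)), Mul(-1, -342116)) = Add(Add(Rational(4, 3), 5464), 342116) = Add(Rational(16396, 3), 342116) = Rational(1042744, 3)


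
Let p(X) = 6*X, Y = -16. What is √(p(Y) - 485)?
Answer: I*√581 ≈ 24.104*I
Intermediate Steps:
√(p(Y) - 485) = √(6*(-16) - 485) = √(-96 - 485) = √(-581) = I*√581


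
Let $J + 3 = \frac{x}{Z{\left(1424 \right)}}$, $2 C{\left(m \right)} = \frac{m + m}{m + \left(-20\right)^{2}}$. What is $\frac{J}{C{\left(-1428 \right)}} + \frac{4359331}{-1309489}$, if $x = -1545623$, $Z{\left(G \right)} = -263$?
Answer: $\frac{519487082418361}{122949231699} \approx 4225.2$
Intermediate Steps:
$C{\left(m \right)} = \frac{m}{400 + m}$ ($C{\left(m \right)} = \frac{\left(m + m\right) \frac{1}{m + \left(-20\right)^{2}}}{2} = \frac{2 m \frac{1}{m + 400}}{2} = \frac{2 m \frac{1}{400 + m}}{2} = \frac{m}{400 + m}$)
$J = \frac{1544834}{263}$ ($J = -3 - \frac{1545623}{-263} = -3 - - \frac{1545623}{263} = -3 + \frac{1545623}{263} = \frac{1544834}{263} \approx 5873.9$)
$\frac{J}{C{\left(-1428 \right)}} + \frac{4359331}{-1309489} = \frac{1544834}{263 \left(- \frac{1428}{400 - 1428}\right)} + \frac{4359331}{-1309489} = \frac{1544834}{263 \left(- \frac{1428}{-1028}\right)} + 4359331 \left(- \frac{1}{1309489}\right) = \frac{1544834}{263 \left(\left(-1428\right) \left(- \frac{1}{1028}\right)\right)} - \frac{4359331}{1309489} = \frac{1544834}{263 \cdot \frac{357}{257}} - \frac{4359331}{1309489} = \frac{1544834}{263} \cdot \frac{257}{357} - \frac{4359331}{1309489} = \frac{397022338}{93891} - \frac{4359331}{1309489} = \frac{519487082418361}{122949231699}$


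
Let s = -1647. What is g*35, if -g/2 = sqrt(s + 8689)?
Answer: -70*sqrt(7042) ≈ -5874.2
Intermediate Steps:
g = -2*sqrt(7042) (g = -2*sqrt(-1647 + 8689) = -2*sqrt(7042) ≈ -167.83)
g*35 = -2*sqrt(7042)*35 = -70*sqrt(7042)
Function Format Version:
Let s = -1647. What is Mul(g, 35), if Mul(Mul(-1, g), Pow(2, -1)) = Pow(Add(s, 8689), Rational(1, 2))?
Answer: Mul(-70, Pow(7042, Rational(1, 2))) ≈ -5874.2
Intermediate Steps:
g = Mul(-2, Pow(7042, Rational(1, 2))) (g = Mul(-2, Pow(Add(-1647, 8689), Rational(1, 2))) = Mul(-2, Pow(7042, Rational(1, 2))) ≈ -167.83)
Mul(g, 35) = Mul(Mul(-2, Pow(7042, Rational(1, 2))), 35) = Mul(-70, Pow(7042, Rational(1, 2)))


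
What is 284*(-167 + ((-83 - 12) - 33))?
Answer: -83780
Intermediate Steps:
284*(-167 + ((-83 - 12) - 33)) = 284*(-167 + (-95 - 33)) = 284*(-167 - 128) = 284*(-295) = -83780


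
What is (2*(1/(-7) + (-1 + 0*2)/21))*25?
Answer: -200/21 ≈ -9.5238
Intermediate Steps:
(2*(1/(-7) + (-1 + 0*2)/21))*25 = (2*(1*(-⅐) + (-1 + 0)*(1/21)))*25 = (2*(-⅐ - 1*1/21))*25 = (2*(-⅐ - 1/21))*25 = (2*(-4/21))*25 = -8/21*25 = -200/21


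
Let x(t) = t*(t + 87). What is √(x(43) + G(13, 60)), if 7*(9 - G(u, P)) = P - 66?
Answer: √274393/7 ≈ 74.832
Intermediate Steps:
G(u, P) = 129/7 - P/7 (G(u, P) = 9 - (P - 66)/7 = 9 - (-66 + P)/7 = 9 + (66/7 - P/7) = 129/7 - P/7)
x(t) = t*(87 + t)
√(x(43) + G(13, 60)) = √(43*(87 + 43) + (129/7 - ⅐*60)) = √(43*130 + (129/7 - 60/7)) = √(5590 + 69/7) = √(39199/7) = √274393/7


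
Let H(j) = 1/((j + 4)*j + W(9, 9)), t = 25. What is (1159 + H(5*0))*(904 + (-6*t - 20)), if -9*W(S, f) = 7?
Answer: 5948336/7 ≈ 8.4976e+5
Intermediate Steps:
W(S, f) = -7/9 (W(S, f) = -1/9*7 = -7/9)
H(j) = 1/(-7/9 + j*(4 + j)) (H(j) = 1/((j + 4)*j - 7/9) = 1/((4 + j)*j - 7/9) = 1/(j*(4 + j) - 7/9) = 1/(-7/9 + j*(4 + j)))
(1159 + H(5*0))*(904 + (-6*t - 20)) = (1159 + 9/(-7 + 9*(5*0)**2 + 36*(5*0)))*(904 + (-6*25 - 20)) = (1159 + 9/(-7 + 9*0**2 + 36*0))*(904 + (-150 - 20)) = (1159 + 9/(-7 + 9*0 + 0))*(904 - 170) = (1159 + 9/(-7 + 0 + 0))*734 = (1159 + 9/(-7))*734 = (1159 + 9*(-1/7))*734 = (1159 - 9/7)*734 = (8104/7)*734 = 5948336/7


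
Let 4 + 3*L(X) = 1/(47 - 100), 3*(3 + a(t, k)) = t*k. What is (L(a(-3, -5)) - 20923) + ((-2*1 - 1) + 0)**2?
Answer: -1108513/53 ≈ -20915.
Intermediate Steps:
a(t, k) = -3 + k*t/3 (a(t, k) = -3 + (t*k)/3 = -3 + (k*t)/3 = -3 + k*t/3)
L(X) = -71/53 (L(X) = -4/3 + 1/(3*(47 - 100)) = -4/3 + (1/3)/(-53) = -4/3 + (1/3)*(-1/53) = -4/3 - 1/159 = -71/53)
(L(a(-3, -5)) - 20923) + ((-2*1 - 1) + 0)**2 = (-71/53 - 20923) + ((-2*1 - 1) + 0)**2 = -1108990/53 + ((-2 - 1) + 0)**2 = -1108990/53 + (-3 + 0)**2 = -1108990/53 + (-3)**2 = -1108990/53 + 9 = -1108513/53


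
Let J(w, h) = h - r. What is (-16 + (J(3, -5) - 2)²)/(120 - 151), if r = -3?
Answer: 0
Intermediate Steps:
J(w, h) = 3 + h (J(w, h) = h - 1*(-3) = h + 3 = 3 + h)
(-16 + (J(3, -5) - 2)²)/(120 - 151) = (-16 + ((3 - 5) - 2)²)/(120 - 151) = (-16 + (-2 - 2)²)/(-31) = -(-16 + (-4)²)/31 = -(-16 + 16)/31 = -1/31*0 = 0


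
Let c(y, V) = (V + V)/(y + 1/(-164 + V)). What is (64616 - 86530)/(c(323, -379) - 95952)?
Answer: 1921726316/8414620485 ≈ 0.22838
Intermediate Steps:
c(y, V) = 2*V/(y + 1/(-164 + V)) (c(y, V) = (2*V)/(y + 1/(-164 + V)) = 2*V/(y + 1/(-164 + V)))
(64616 - 86530)/(c(323, -379) - 95952) = (64616 - 86530)/(2*(-379)*(-164 - 379)/(1 - 164*323 - 379*323) - 95952) = -21914/(2*(-379)*(-543)/(1 - 52972 - 122417) - 95952) = -21914/(2*(-379)*(-543)/(-175388) - 95952) = -21914/(2*(-379)*(-1/175388)*(-543) - 95952) = -21914/(-205797/87694 - 95952) = -21914/(-8414620485/87694) = -21914*(-87694/8414620485) = 1921726316/8414620485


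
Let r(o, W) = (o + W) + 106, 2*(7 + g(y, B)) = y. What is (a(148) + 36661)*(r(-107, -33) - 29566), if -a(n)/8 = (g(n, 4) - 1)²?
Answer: -53664800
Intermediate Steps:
g(y, B) = -7 + y/2
r(o, W) = 106 + W + o (r(o, W) = (W + o) + 106 = 106 + W + o)
a(n) = -8*(-8 + n/2)² (a(n) = -8*((-7 + n/2) - 1)² = -8*(-8 + n/2)²)
(a(148) + 36661)*(r(-107, -33) - 29566) = (-2*(-16 + 148)² + 36661)*((106 - 33 - 107) - 29566) = (-2*132² + 36661)*(-34 - 29566) = (-2*17424 + 36661)*(-29600) = (-34848 + 36661)*(-29600) = 1813*(-29600) = -53664800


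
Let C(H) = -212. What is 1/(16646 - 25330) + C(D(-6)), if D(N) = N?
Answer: -1841009/8684 ≈ -212.00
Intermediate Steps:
1/(16646 - 25330) + C(D(-6)) = 1/(16646 - 25330) - 212 = 1/(-8684) - 212 = -1/8684 - 212 = -1841009/8684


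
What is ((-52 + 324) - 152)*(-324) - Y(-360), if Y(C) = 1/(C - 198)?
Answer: -21695039/558 ≈ -38880.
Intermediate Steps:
Y(C) = 1/(-198 + C)
((-52 + 324) - 152)*(-324) - Y(-360) = ((-52 + 324) - 152)*(-324) - 1/(-198 - 360) = (272 - 152)*(-324) - 1/(-558) = 120*(-324) - 1*(-1/558) = -38880 + 1/558 = -21695039/558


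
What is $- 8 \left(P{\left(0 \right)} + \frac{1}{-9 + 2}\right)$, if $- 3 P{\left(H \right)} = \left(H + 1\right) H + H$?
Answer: $\frac{8}{7} \approx 1.1429$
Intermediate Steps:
$P{\left(H \right)} = - \frac{H}{3} - \frac{H \left(1 + H\right)}{3}$ ($P{\left(H \right)} = - \frac{\left(H + 1\right) H + H}{3} = - \frac{\left(1 + H\right) H + H}{3} = - \frac{H \left(1 + H\right) + H}{3} = - \frac{H + H \left(1 + H\right)}{3} = - \frac{H}{3} - \frac{H \left(1 + H\right)}{3}$)
$- 8 \left(P{\left(0 \right)} + \frac{1}{-9 + 2}\right) = - 8 \left(\left(- \frac{1}{3}\right) 0 \left(2 + 0\right) + \frac{1}{-9 + 2}\right) = - 8 \left(\left(- \frac{1}{3}\right) 0 \cdot 2 + \frac{1}{-7}\right) = - 8 \left(0 - \frac{1}{7}\right) = \left(-8\right) \left(- \frac{1}{7}\right) = \frac{8}{7}$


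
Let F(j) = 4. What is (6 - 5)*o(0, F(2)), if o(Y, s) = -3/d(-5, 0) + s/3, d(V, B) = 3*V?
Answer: 23/15 ≈ 1.5333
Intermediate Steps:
o(Y, s) = ⅕ + s/3 (o(Y, s) = -3/(3*(-5)) + s/3 = -3/(-15) + s*(⅓) = -3*(-1/15) + s/3 = ⅕ + s/3)
(6 - 5)*o(0, F(2)) = (6 - 5)*(⅕ + (⅓)*4) = 1*(⅕ + 4/3) = 1*(23/15) = 23/15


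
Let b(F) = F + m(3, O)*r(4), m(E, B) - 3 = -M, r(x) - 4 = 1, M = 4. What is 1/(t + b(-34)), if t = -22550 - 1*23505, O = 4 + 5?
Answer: -1/46094 ≈ -2.1695e-5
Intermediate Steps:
r(x) = 5 (r(x) = 4 + 1 = 5)
O = 9
m(E, B) = -1 (m(E, B) = 3 - 1*4 = 3 - 4 = -1)
b(F) = -5 + F (b(F) = F - 1*5 = F - 5 = -5 + F)
t = -46055 (t = -22550 - 23505 = -46055)
1/(t + b(-34)) = 1/(-46055 + (-5 - 34)) = 1/(-46055 - 39) = 1/(-46094) = -1/46094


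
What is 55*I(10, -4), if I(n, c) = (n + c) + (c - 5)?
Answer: -165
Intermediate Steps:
I(n, c) = -5 + n + 2*c (I(n, c) = (c + n) + (-5 + c) = -5 + n + 2*c)
55*I(10, -4) = 55*(-5 + 10 + 2*(-4)) = 55*(-5 + 10 - 8) = 55*(-3) = -165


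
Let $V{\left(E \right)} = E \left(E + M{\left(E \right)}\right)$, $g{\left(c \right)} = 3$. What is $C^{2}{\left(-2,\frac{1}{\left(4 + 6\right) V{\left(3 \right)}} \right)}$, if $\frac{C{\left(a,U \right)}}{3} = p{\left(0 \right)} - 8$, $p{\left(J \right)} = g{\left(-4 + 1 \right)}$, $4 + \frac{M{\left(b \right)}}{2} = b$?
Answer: $225$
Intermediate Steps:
$M{\left(b \right)} = -8 + 2 b$
$V{\left(E \right)} = E \left(-8 + 3 E\right)$ ($V{\left(E \right)} = E \left(E + \left(-8 + 2 E\right)\right) = E \left(-8 + 3 E\right)$)
$p{\left(J \right)} = 3$
$C{\left(a,U \right)} = -15$ ($C{\left(a,U \right)} = 3 \left(3 - 8\right) = 3 \left(-5\right) = -15$)
$C^{2}{\left(-2,\frac{1}{\left(4 + 6\right) V{\left(3 \right)}} \right)} = \left(-15\right)^{2} = 225$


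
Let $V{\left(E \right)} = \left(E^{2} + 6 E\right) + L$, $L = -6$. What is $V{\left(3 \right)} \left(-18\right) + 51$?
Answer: $-327$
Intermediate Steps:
$V{\left(E \right)} = -6 + E^{2} + 6 E$ ($V{\left(E \right)} = \left(E^{2} + 6 E\right) - 6 = -6 + E^{2} + 6 E$)
$V{\left(3 \right)} \left(-18\right) + 51 = \left(-6 + 3^{2} + 6 \cdot 3\right) \left(-18\right) + 51 = \left(-6 + 9 + 18\right) \left(-18\right) + 51 = 21 \left(-18\right) + 51 = -378 + 51 = -327$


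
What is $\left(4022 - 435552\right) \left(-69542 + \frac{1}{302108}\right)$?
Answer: $\frac{4533048858844275}{151054} \approx 3.0009 \cdot 10^{10}$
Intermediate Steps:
$\left(4022 - 435552\right) \left(-69542 + \frac{1}{302108}\right) = - 431530 \left(-69542 + \frac{1}{302108}\right) = \left(-431530\right) \left(- \frac{21009194535}{302108}\right) = \frac{4533048858844275}{151054}$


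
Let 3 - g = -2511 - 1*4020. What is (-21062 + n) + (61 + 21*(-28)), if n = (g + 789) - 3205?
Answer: -17471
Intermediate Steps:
g = 6534 (g = 3 - (-2511 - 1*4020) = 3 - (-2511 - 4020) = 3 - 1*(-6531) = 3 + 6531 = 6534)
n = 4118 (n = (6534 + 789) - 3205 = 7323 - 3205 = 4118)
(-21062 + n) + (61 + 21*(-28)) = (-21062 + 4118) + (61 + 21*(-28)) = -16944 + (61 - 588) = -16944 - 527 = -17471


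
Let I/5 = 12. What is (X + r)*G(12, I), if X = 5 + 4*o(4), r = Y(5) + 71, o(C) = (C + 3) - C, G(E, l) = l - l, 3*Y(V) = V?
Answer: 0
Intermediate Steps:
I = 60 (I = 5*12 = 60)
Y(V) = V/3
G(E, l) = 0
o(C) = 3 (o(C) = (3 + C) - C = 3)
r = 218/3 (r = (⅓)*5 + 71 = 5/3 + 71 = 218/3 ≈ 72.667)
X = 17 (X = 5 + 4*3 = 5 + 12 = 17)
(X + r)*G(12, I) = (17 + 218/3)*0 = (269/3)*0 = 0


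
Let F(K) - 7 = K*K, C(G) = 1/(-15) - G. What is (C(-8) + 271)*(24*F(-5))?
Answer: 1071104/5 ≈ 2.1422e+5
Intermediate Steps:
C(G) = -1/15 - G
F(K) = 7 + K**2 (F(K) = 7 + K*K = 7 + K**2)
(C(-8) + 271)*(24*F(-5)) = ((-1/15 - 1*(-8)) + 271)*(24*(7 + (-5)**2)) = ((-1/15 + 8) + 271)*(24*(7 + 25)) = (119/15 + 271)*(24*32) = (4184/15)*768 = 1071104/5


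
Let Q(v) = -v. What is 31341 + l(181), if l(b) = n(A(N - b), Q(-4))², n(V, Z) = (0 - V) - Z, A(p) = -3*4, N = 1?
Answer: 31405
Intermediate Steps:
A(p) = -12
n(V, Z) = -V - Z
l(b) = 64 (l(b) = (-1*(-12) - (-1)*(-4))² = (12 - 1*4)² = (12 - 4)² = 8² = 64)
31341 + l(181) = 31341 + 64 = 31405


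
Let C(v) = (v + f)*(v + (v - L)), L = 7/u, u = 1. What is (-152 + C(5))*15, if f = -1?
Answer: -2100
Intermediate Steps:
L = 7 (L = 7/1 = 7*1 = 7)
C(v) = (-1 + v)*(-7 + 2*v) (C(v) = (v - 1)*(v + (v - 1*7)) = (-1 + v)*(v + (v - 7)) = (-1 + v)*(v + (-7 + v)) = (-1 + v)*(-7 + 2*v))
(-152 + C(5))*15 = (-152 + (7 - 9*5 + 2*5**2))*15 = (-152 + (7 - 45 + 2*25))*15 = (-152 + (7 - 45 + 50))*15 = (-152 + 12)*15 = -140*15 = -2100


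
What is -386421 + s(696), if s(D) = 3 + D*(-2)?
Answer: -387810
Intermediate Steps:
s(D) = 3 - 2*D
-386421 + s(696) = -386421 + (3 - 2*696) = -386421 + (3 - 1392) = -386421 - 1389 = -387810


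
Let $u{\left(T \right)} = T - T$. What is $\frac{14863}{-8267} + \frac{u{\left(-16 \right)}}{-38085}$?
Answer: $- \frac{14863}{8267} \approx -1.7979$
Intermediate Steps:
$u{\left(T \right)} = 0$
$\frac{14863}{-8267} + \frac{u{\left(-16 \right)}}{-38085} = \frac{14863}{-8267} + \frac{0}{-38085} = 14863 \left(- \frac{1}{8267}\right) + 0 \left(- \frac{1}{38085}\right) = - \frac{14863}{8267} + 0 = - \frac{14863}{8267}$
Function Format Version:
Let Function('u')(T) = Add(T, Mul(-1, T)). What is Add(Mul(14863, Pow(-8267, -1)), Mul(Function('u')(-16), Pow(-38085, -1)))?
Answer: Rational(-14863, 8267) ≈ -1.7979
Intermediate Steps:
Function('u')(T) = 0
Add(Mul(14863, Pow(-8267, -1)), Mul(Function('u')(-16), Pow(-38085, -1))) = Add(Mul(14863, Pow(-8267, -1)), Mul(0, Pow(-38085, -1))) = Add(Mul(14863, Rational(-1, 8267)), Mul(0, Rational(-1, 38085))) = Add(Rational(-14863, 8267), 0) = Rational(-14863, 8267)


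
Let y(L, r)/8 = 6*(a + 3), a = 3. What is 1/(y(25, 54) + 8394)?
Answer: 1/8682 ≈ 0.00011518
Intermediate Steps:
y(L, r) = 288 (y(L, r) = 8*(6*(3 + 3)) = 8*(6*6) = 8*36 = 288)
1/(y(25, 54) + 8394) = 1/(288 + 8394) = 1/8682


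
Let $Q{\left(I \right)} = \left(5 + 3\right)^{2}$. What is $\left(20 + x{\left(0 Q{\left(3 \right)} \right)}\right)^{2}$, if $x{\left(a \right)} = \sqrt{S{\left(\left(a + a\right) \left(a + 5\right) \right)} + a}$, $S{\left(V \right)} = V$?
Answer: $400$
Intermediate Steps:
$Q{\left(I \right)} = 64$ ($Q{\left(I \right)} = 8^{2} = 64$)
$x{\left(a \right)} = \sqrt{a + 2 a \left(5 + a\right)}$ ($x{\left(a \right)} = \sqrt{\left(a + a\right) \left(a + 5\right) + a} = \sqrt{2 a \left(5 + a\right) + a} = \sqrt{a + 2 a \left(5 + a\right)}$)
$\left(20 + x{\left(0 Q{\left(3 \right)} \right)}\right)^{2} = \left(20 + \sqrt{0 \cdot 64 \left(11 + 2 \cdot 0 \cdot 64\right)}\right)^{2} = \left(20 + \sqrt{0 \left(11 + 2 \cdot 0\right)}\right)^{2} = \left(20 + \sqrt{0 \left(11 + 0\right)}\right)^{2} = \left(20 + \sqrt{0 \cdot 11}\right)^{2} = \left(20 + \sqrt{0}\right)^{2} = \left(20 + 0\right)^{2} = 20^{2} = 400$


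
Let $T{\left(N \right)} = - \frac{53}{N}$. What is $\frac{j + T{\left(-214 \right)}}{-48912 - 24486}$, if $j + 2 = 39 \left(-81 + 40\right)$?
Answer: $\frac{114187}{5235724} \approx 0.021809$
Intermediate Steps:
$j = -1601$ ($j = -2 + 39 \left(-81 + 40\right) = -2 + 39 \left(-41\right) = -2 - 1599 = -1601$)
$\frac{j + T{\left(-214 \right)}}{-48912 - 24486} = \frac{-1601 - \frac{53}{-214}}{-48912 - 24486} = \frac{-1601 - - \frac{53}{214}}{-73398} = \left(-1601 + \frac{53}{214}\right) \left(- \frac{1}{73398}\right) = \left(- \frac{342561}{214}\right) \left(- \frac{1}{73398}\right) = \frac{114187}{5235724}$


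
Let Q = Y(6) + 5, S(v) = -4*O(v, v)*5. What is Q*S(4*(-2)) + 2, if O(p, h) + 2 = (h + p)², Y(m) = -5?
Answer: 2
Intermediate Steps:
O(p, h) = -2 + (h + p)²
S(v) = 40 - 80*v² (S(v) = -4*(-2 + (v + v)²)*5 = -4*(-2 + (2*v)²)*5 = -4*(-2 + 4*v²)*5 = (8 - 16*v²)*5 = 40 - 80*v²)
Q = 0 (Q = -5 + 5 = 0)
Q*S(4*(-2)) + 2 = 0*(40 - 80*(4*(-2))²) + 2 = 0*(40 - 80*(-8)²) + 2 = 0*(40 - 80*64) + 2 = 0*(40 - 5120) + 2 = 0*(-5080) + 2 = 0 + 2 = 2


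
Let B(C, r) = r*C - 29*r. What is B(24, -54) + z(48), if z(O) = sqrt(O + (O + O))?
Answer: 282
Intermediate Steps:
B(C, r) = -29*r + C*r (B(C, r) = C*r - 29*r = -29*r + C*r)
z(O) = sqrt(3)*sqrt(O) (z(O) = sqrt(O + 2*O) = sqrt(3*O) = sqrt(3)*sqrt(O))
B(24, -54) + z(48) = -54*(-29 + 24) + sqrt(3)*sqrt(48) = -54*(-5) + sqrt(3)*(4*sqrt(3)) = 270 + 12 = 282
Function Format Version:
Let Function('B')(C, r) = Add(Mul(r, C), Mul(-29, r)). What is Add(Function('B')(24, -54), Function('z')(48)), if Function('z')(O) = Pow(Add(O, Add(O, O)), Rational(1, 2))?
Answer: 282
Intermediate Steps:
Function('B')(C, r) = Add(Mul(-29, r), Mul(C, r)) (Function('B')(C, r) = Add(Mul(C, r), Mul(-29, r)) = Add(Mul(-29, r), Mul(C, r)))
Function('z')(O) = Mul(Pow(3, Rational(1, 2)), Pow(O, Rational(1, 2))) (Function('z')(O) = Pow(Add(O, Mul(2, O)), Rational(1, 2)) = Pow(Mul(3, O), Rational(1, 2)) = Mul(Pow(3, Rational(1, 2)), Pow(O, Rational(1, 2))))
Add(Function('B')(24, -54), Function('z')(48)) = Add(Mul(-54, Add(-29, 24)), Mul(Pow(3, Rational(1, 2)), Pow(48, Rational(1, 2)))) = Add(Mul(-54, -5), Mul(Pow(3, Rational(1, 2)), Mul(4, Pow(3, Rational(1, 2))))) = Add(270, 12) = 282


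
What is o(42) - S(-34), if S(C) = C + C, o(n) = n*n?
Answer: 1832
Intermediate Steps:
o(n) = n²
S(C) = 2*C
o(42) - S(-34) = 42² - 2*(-34) = 1764 - 1*(-68) = 1764 + 68 = 1832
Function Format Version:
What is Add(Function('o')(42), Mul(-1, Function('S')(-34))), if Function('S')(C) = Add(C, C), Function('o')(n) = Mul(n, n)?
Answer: 1832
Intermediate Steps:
Function('o')(n) = Pow(n, 2)
Function('S')(C) = Mul(2, C)
Add(Function('o')(42), Mul(-1, Function('S')(-34))) = Add(Pow(42, 2), Mul(-1, Mul(2, -34))) = Add(1764, Mul(-1, -68)) = Add(1764, 68) = 1832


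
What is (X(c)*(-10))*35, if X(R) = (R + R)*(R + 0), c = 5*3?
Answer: -157500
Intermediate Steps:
c = 15
X(R) = 2*R**2 (X(R) = (2*R)*R = 2*R**2)
(X(c)*(-10))*35 = ((2*15**2)*(-10))*35 = ((2*225)*(-10))*35 = (450*(-10))*35 = -4500*35 = -157500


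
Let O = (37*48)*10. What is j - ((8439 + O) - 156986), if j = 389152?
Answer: 519939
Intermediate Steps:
O = 17760 (O = 1776*10 = 17760)
j - ((8439 + O) - 156986) = 389152 - ((8439 + 17760) - 156986) = 389152 - (26199 - 156986) = 389152 - 1*(-130787) = 389152 + 130787 = 519939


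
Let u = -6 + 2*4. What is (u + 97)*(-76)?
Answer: -7524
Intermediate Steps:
u = 2 (u = -6 + 8 = 2)
(u + 97)*(-76) = (2 + 97)*(-76) = 99*(-76) = -7524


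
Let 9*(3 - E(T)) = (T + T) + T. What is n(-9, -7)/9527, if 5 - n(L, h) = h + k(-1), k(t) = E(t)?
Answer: 26/28581 ≈ 0.00090970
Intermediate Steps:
E(T) = 3 - T/3 (E(T) = 3 - ((T + T) + T)/9 = 3 - (2*T + T)/9 = 3 - T/3)
k(t) = 3 - t/3
n(L, h) = 5/3 - h (n(L, h) = 5 - (h + (3 - 1/3*(-1))) = 5 - (h + (3 + 1/3)) = 5 - (h + 10/3) = 5 - (10/3 + h) = 5 + (-10/3 - h) = 5/3 - h)
n(-9, -7)/9527 = (5/3 - 1*(-7))/9527 = (5/3 + 7)*(1/9527) = (26/3)*(1/9527) = 26/28581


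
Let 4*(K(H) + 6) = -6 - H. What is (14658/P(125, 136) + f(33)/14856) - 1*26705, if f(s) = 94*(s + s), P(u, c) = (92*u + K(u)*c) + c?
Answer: -35073925219/1313518 ≈ -26702.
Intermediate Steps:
K(H) = -15/2 - H/4 (K(H) = -6 + (-6 - H)/4 = -6 + (-3/2 - H/4) = -15/2 - H/4)
P(u, c) = c + 92*u + c*(-15/2 - u/4) (P(u, c) = (92*u + (-15/2 - u/4)*c) + c = (92*u + c*(-15/2 - u/4)) + c = c + 92*u + c*(-15/2 - u/4))
f(s) = 188*s (f(s) = 94*(2*s) = 188*s)
(14658/P(125, 136) + f(33)/14856) - 1*26705 = (14658/(92*125 - 13/2*136 - ¼*136*125) + (188*33)/14856) - 1*26705 = (14658/(11500 - 884 - 4250) + 6204*(1/14856)) - 26705 = (14658/6366 + 517/1238) - 26705 = (14658*(1/6366) + 517/1238) - 26705 = (2443/1061 + 517/1238) - 26705 = 3572971/1313518 - 26705 = -35073925219/1313518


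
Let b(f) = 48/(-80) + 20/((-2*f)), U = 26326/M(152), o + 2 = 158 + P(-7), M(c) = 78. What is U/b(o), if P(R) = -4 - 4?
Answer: -4870310/9633 ≈ -505.59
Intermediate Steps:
P(R) = -8
o = 148 (o = -2 + (158 - 8) = -2 + 150 = 148)
U = 13163/39 (U = 26326/78 = 26326*(1/78) = 13163/39 ≈ 337.51)
b(f) = -⅗ - 10/f (b(f) = 48*(-1/80) + 20*(-1/(2*f)) = -⅗ - 10/f)
U/b(o) = 13163/(39*(-⅗ - 10/148)) = 13163/(39*(-⅗ - 10*1/148)) = 13163/(39*(-⅗ - 5/74)) = 13163/(39*(-247/370)) = (13163/39)*(-370/247) = -4870310/9633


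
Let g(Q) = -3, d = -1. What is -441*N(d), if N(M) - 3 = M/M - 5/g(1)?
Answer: -2499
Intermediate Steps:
N(M) = 17/3 (N(M) = 3 + (M/M - 5/(-3)) = 3 + (1 - 5*(-⅓)) = 3 + (1 + 5/3) = 3 + 8/3 = 17/3)
-441*N(d) = -441*17/3 = -2499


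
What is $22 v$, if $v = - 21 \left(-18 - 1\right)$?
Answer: $8778$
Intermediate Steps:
$v = 399$ ($v = \left(-21\right) \left(-19\right) = 399$)
$22 v = 22 \cdot 399 = 8778$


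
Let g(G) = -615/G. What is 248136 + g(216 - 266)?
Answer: 2481483/10 ≈ 2.4815e+5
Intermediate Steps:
248136 + g(216 - 266) = 248136 - 615/(216 - 266) = 248136 - 615/(-50) = 248136 - 615*(-1/50) = 248136 + 123/10 = 2481483/10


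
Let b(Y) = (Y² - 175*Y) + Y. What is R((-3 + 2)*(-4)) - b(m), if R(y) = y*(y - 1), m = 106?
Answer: 7220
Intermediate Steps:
R(y) = y*(-1 + y)
b(Y) = Y² - 174*Y
R((-3 + 2)*(-4)) - b(m) = ((-3 + 2)*(-4))*(-1 + (-3 + 2)*(-4)) - 106*(-174 + 106) = (-1*(-4))*(-1 - 1*(-4)) - 106*(-68) = 4*(-1 + 4) - 1*(-7208) = 4*3 + 7208 = 12 + 7208 = 7220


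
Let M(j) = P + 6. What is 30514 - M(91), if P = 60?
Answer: 30448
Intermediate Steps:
M(j) = 66 (M(j) = 60 + 6 = 66)
30514 - M(91) = 30514 - 1*66 = 30514 - 66 = 30448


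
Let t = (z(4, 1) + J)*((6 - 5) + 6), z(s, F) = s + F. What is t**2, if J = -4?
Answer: 49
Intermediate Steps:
z(s, F) = F + s
t = 7 (t = ((1 + 4) - 4)*((6 - 5) + 6) = (5 - 4)*(1 + 6) = 1*7 = 7)
t**2 = 7**2 = 49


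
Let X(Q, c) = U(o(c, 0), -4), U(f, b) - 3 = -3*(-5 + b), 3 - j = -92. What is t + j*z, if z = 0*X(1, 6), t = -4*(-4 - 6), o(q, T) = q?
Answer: 40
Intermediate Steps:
j = 95 (j = 3 - 1*(-92) = 3 + 92 = 95)
U(f, b) = 18 - 3*b (U(f, b) = 3 - 3*(-5 + b) = 3 + (15 - 3*b) = 18 - 3*b)
X(Q, c) = 30 (X(Q, c) = 18 - 3*(-4) = 18 + 12 = 30)
t = 40 (t = -4*(-10) = 40)
z = 0 (z = 0*30 = 0)
t + j*z = 40 + 95*0 = 40 + 0 = 40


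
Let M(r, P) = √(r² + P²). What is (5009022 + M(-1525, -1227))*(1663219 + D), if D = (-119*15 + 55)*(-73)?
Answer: 8963689950198 + 1789509*√3831154 ≈ 8.9672e+12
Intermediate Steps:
M(r, P) = √(P² + r²)
D = 126290 (D = (-1785 + 55)*(-73) = -1730*(-73) = 126290)
(5009022 + M(-1525, -1227))*(1663219 + D) = (5009022 + √((-1227)² + (-1525)²))*(1663219 + 126290) = (5009022 + √(1505529 + 2325625))*1789509 = (5009022 + √3831154)*1789509 = 8963689950198 + 1789509*√3831154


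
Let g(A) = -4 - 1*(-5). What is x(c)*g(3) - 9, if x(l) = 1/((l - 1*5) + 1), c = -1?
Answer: -46/5 ≈ -9.2000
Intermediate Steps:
x(l) = 1/(-4 + l) (x(l) = 1/((l - 5) + 1) = 1/((-5 + l) + 1) = 1/(-4 + l))
g(A) = 1 (g(A) = -4 + 5 = 1)
x(c)*g(3) - 9 = 1/(-4 - 1) - 9 = 1/(-5) - 9 = -⅕*1 - 9 = -⅕ - 9 = -46/5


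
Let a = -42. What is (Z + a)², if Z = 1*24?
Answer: 324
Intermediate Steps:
Z = 24
(Z + a)² = (24 - 42)² = (-18)² = 324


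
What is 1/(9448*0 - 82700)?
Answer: -1/82700 ≈ -1.2092e-5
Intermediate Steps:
1/(9448*0 - 82700) = 1/(0 - 82700) = 1/(-82700) = -1/82700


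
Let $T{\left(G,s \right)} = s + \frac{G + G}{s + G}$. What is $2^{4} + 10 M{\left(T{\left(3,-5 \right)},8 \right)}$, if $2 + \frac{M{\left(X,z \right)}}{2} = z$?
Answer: $136$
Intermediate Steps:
$T{\left(G,s \right)} = s + \frac{2 G}{G + s}$
$M{\left(X,z \right)} = -4 + 2 z$
$2^{4} + 10 M{\left(T{\left(3,-5 \right)},8 \right)} = 2^{4} + 10 \left(-4 + 2 \cdot 8\right) = 16 + 10 \left(-4 + 16\right) = 16 + 10 \cdot 12 = 16 + 120 = 136$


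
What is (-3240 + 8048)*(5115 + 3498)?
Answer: 41411304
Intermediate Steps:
(-3240 + 8048)*(5115 + 3498) = 4808*8613 = 41411304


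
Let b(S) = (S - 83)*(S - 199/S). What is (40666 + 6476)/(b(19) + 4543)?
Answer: 895698/75949 ≈ 11.793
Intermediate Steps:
b(S) = (-83 + S)*(S - 199/S)
(40666 + 6476)/(b(19) + 4543) = (40666 + 6476)/((-199 + 19**2 - 83*19 + 16517/19) + 4543) = 47142/((-199 + 361 - 1577 + 16517*(1/19)) + 4543) = 47142/((-199 + 361 - 1577 + 16517/19) + 4543) = 47142/(-10368/19 + 4543) = 47142/(75949/19) = 47142*(19/75949) = 895698/75949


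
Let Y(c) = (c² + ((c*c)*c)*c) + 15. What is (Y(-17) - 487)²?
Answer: 6945222244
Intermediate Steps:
Y(c) = 15 + c² + c⁴ (Y(c) = (c² + (c²*c)*c) + 15 = (c² + c³*c) + 15 = (c² + c⁴) + 15 = 15 + c² + c⁴)
(Y(-17) - 487)² = ((15 + (-17)² + (-17)⁴) - 487)² = ((15 + 289 + 83521) - 487)² = (83825 - 487)² = 83338² = 6945222244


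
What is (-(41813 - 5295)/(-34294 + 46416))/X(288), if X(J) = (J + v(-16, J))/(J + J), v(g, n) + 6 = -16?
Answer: -276768/42427 ≈ -6.5234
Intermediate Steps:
v(g, n) = -22 (v(g, n) = -6 - 16 = -22)
X(J) = (-22 + J)/(2*J) (X(J) = (J - 22)/(J + J) = (-22 + J)/((2*J)) = (-22 + J)*(1/(2*J)) = (-22 + J)/(2*J))
(-(41813 - 5295)/(-34294 + 46416))/X(288) = (-(41813 - 5295)/(-34294 + 46416))/(((½)*(-22 + 288)/288)) = (-36518/12122)/(((½)*(1/288)*266)) = (-36518/12122)/(133/288) = -1*961/319*(288/133) = -961/319*288/133 = -276768/42427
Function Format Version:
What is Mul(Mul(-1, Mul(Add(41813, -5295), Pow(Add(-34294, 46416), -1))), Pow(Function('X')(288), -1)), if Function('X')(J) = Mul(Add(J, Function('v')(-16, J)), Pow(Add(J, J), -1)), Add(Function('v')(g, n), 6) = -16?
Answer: Rational(-276768, 42427) ≈ -6.5234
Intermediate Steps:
Function('v')(g, n) = -22 (Function('v')(g, n) = Add(-6, -16) = -22)
Function('X')(J) = Mul(Rational(1, 2), Pow(J, -1), Add(-22, J)) (Function('X')(J) = Mul(Add(J, -22), Pow(Add(J, J), -1)) = Mul(Add(-22, J), Pow(Mul(2, J), -1)) = Mul(Add(-22, J), Mul(Rational(1, 2), Pow(J, -1))) = Mul(Rational(1, 2), Pow(J, -1), Add(-22, J)))
Mul(Mul(-1, Mul(Add(41813, -5295), Pow(Add(-34294, 46416), -1))), Pow(Function('X')(288), -1)) = Mul(Mul(-1, Mul(Add(41813, -5295), Pow(Add(-34294, 46416), -1))), Pow(Mul(Rational(1, 2), Pow(288, -1), Add(-22, 288)), -1)) = Mul(Mul(-1, Mul(36518, Pow(12122, -1))), Pow(Mul(Rational(1, 2), Rational(1, 288), 266), -1)) = Mul(Mul(-1, Mul(36518, Rational(1, 12122))), Pow(Rational(133, 288), -1)) = Mul(Mul(-1, Rational(961, 319)), Rational(288, 133)) = Mul(Rational(-961, 319), Rational(288, 133)) = Rational(-276768, 42427)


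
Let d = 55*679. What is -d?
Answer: -37345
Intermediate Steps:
d = 37345
-d = -1*37345 = -37345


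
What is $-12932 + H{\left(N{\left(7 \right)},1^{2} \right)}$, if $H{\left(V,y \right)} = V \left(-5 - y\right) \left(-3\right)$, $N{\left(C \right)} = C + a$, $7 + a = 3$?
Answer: $-12878$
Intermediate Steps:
$a = -4$ ($a = -7 + 3 = -4$)
$N{\left(C \right)} = -4 + C$ ($N{\left(C \right)} = C - 4 = -4 + C$)
$H{\left(V,y \right)} = - 3 V \left(-5 - y\right)$
$-12932 + H{\left(N{\left(7 \right)},1^{2} \right)} = -12932 + 3 \left(-4 + 7\right) \left(5 + 1^{2}\right) = -12932 + 3 \cdot 3 \left(5 + 1\right) = -12932 + 3 \cdot 3 \cdot 6 = -12932 + 54 = -12878$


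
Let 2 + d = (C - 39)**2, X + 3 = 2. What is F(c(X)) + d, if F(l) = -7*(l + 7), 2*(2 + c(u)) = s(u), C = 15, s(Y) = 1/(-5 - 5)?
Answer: 10787/20 ≈ 539.35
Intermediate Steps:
s(Y) = -1/10 (s(Y) = 1/(-10) = -1/10)
X = -1 (X = -3 + 2 = -1)
c(u) = -41/20 (c(u) = -2 + (1/2)*(-1/10) = -2 - 1/20 = -41/20)
F(l) = -49 - 7*l (F(l) = -7*(7 + l) = -49 - 7*l)
d = 574 (d = -2 + (15 - 39)**2 = -2 + (-24)**2 = -2 + 576 = 574)
F(c(X)) + d = (-49 - 7*(-41/20)) + 574 = (-49 + 287/20) + 574 = -693/20 + 574 = 10787/20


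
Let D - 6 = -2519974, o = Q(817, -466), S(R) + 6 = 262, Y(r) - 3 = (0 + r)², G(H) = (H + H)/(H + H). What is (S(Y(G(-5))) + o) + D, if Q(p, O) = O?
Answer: -2520178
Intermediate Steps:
G(H) = 1 (G(H) = (2*H)/((2*H)) = (2*H)*(1/(2*H)) = 1)
Y(r) = 3 + r² (Y(r) = 3 + (0 + r)² = 3 + r²)
S(R) = 256 (S(R) = -6 + 262 = 256)
o = -466
D = -2519968 (D = 6 - 2519974 = -2519968)
(S(Y(G(-5))) + o) + D = (256 - 466) - 2519968 = -210 - 2519968 = -2520178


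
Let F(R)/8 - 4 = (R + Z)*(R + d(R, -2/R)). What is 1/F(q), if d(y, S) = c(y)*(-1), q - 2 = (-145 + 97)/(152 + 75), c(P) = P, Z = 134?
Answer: 1/32 ≈ 0.031250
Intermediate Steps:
q = 406/227 (q = 2 + (-145 + 97)/(152 + 75) = 2 - 48/227 = 406/227 ≈ 1.7885)
d(y, S) = -y (d(y, S) = y*(-1) = -y)
F(R) = 32 (F(R) = 32 + 8*((R + 134)*(R - R)) = 32 + 8*((134 + R)*0) = 32 + 8*0 = 32 + 0 = 32)
1/F(q) = 1/32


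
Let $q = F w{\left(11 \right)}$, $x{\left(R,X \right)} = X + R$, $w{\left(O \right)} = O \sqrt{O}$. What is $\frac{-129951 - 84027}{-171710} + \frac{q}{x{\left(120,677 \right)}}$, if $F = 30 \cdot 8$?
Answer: $\frac{106989}{85855} + \frac{2640 \sqrt{11}}{797} \approx 12.232$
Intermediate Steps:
$w{\left(O \right)} = O^{\frac{3}{2}}$
$x{\left(R,X \right)} = R + X$
$F = 240$
$q = 2640 \sqrt{11}$ ($q = 240 \cdot 11^{\frac{3}{2}} = 240 \cdot 11 \sqrt{11} = 2640 \sqrt{11} \approx 8755.9$)
$\frac{-129951 - 84027}{-171710} + \frac{q}{x{\left(120,677 \right)}} = \frac{-129951 - 84027}{-171710} + \frac{2640 \sqrt{11}}{120 + 677} = \left(-213978\right) \left(- \frac{1}{171710}\right) + \frac{2640 \sqrt{11}}{797} = \frac{106989}{85855} + 2640 \sqrt{11} \cdot \frac{1}{797} = \frac{106989}{85855} + \frac{2640 \sqrt{11}}{797}$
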